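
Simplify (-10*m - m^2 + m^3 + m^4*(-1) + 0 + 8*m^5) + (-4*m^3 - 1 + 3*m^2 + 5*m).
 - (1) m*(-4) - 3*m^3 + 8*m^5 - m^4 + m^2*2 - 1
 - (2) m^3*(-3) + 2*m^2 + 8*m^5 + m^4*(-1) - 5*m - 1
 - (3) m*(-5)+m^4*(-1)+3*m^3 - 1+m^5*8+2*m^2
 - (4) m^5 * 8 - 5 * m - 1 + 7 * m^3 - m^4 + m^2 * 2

Adding the polynomials and combining like terms:
(-10*m - m^2 + m^3 + m^4*(-1) + 0 + 8*m^5) + (-4*m^3 - 1 + 3*m^2 + 5*m)
= m^3*(-3) + 2*m^2 + 8*m^5 + m^4*(-1) - 5*m - 1
2) m^3*(-3) + 2*m^2 + 8*m^5 + m^4*(-1) - 5*m - 1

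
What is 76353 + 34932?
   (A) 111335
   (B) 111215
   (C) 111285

76353 + 34932 = 111285
C) 111285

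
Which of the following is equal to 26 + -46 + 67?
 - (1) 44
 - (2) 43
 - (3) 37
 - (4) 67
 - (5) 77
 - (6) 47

First: 26 + -46 = -20
Then: -20 + 67 = 47
6) 47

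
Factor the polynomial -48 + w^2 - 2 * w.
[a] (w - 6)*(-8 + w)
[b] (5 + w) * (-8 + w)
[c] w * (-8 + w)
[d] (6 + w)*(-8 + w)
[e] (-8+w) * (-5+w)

We need to factor -48 + w^2 - 2 * w.
The factored form is (6 + w)*(-8 + w).
d) (6 + w)*(-8 + w)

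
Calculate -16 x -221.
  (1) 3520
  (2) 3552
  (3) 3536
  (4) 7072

-16 * -221 = 3536
3) 3536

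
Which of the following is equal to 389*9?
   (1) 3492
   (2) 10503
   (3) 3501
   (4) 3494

389 * 9 = 3501
3) 3501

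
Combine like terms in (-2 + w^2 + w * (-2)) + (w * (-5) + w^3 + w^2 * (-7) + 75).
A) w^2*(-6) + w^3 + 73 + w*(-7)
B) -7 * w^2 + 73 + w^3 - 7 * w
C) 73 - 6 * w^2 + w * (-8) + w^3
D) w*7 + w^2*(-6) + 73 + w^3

Adding the polynomials and combining like terms:
(-2 + w^2 + w*(-2)) + (w*(-5) + w^3 + w^2*(-7) + 75)
= w^2*(-6) + w^3 + 73 + w*(-7)
A) w^2*(-6) + w^3 + 73 + w*(-7)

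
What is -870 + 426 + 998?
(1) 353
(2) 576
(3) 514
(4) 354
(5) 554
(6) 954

First: -870 + 426 = -444
Then: -444 + 998 = 554
5) 554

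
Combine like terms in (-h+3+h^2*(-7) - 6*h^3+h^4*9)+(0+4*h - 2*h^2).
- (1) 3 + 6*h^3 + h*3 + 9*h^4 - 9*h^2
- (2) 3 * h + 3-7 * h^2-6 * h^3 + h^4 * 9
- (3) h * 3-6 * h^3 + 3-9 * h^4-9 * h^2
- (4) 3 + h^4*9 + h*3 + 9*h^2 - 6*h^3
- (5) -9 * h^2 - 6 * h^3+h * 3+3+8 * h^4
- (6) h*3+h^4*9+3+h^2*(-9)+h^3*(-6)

Adding the polynomials and combining like terms:
(-h + 3 + h^2*(-7) - 6*h^3 + h^4*9) + (0 + 4*h - 2*h^2)
= h*3+h^4*9+3+h^2*(-9)+h^3*(-6)
6) h*3+h^4*9+3+h^2*(-9)+h^3*(-6)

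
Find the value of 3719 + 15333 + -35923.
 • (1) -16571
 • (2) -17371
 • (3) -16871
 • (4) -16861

First: 3719 + 15333 = 19052
Then: 19052 + -35923 = -16871
3) -16871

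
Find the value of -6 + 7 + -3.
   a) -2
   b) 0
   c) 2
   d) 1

First: -6 + 7 = 1
Then: 1 + -3 = -2
a) -2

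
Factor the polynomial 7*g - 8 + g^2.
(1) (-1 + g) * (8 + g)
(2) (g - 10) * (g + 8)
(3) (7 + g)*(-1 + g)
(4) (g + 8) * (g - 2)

We need to factor 7*g - 8 + g^2.
The factored form is (-1 + g) * (8 + g).
1) (-1 + g) * (8 + g)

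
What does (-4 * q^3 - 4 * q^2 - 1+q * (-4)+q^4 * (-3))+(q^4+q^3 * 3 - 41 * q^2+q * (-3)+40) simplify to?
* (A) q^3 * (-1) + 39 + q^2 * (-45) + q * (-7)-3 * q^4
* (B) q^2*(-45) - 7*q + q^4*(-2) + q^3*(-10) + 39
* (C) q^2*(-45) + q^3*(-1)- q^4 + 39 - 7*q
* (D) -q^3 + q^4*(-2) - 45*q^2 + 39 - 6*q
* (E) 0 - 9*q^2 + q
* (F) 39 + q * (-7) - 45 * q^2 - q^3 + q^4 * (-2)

Adding the polynomials and combining like terms:
(-4*q^3 - 4*q^2 - 1 + q*(-4) + q^4*(-3)) + (q^4 + q^3*3 - 41*q^2 + q*(-3) + 40)
= 39 + q * (-7) - 45 * q^2 - q^3 + q^4 * (-2)
F) 39 + q * (-7) - 45 * q^2 - q^3 + q^4 * (-2)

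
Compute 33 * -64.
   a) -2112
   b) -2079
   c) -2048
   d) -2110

33 * -64 = -2112
a) -2112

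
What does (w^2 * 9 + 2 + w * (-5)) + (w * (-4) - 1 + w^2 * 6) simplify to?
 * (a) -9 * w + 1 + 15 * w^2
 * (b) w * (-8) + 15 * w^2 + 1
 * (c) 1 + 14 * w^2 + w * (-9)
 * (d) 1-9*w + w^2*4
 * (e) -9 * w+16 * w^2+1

Adding the polynomials and combining like terms:
(w^2*9 + 2 + w*(-5)) + (w*(-4) - 1 + w^2*6)
= -9 * w + 1 + 15 * w^2
a) -9 * w + 1 + 15 * w^2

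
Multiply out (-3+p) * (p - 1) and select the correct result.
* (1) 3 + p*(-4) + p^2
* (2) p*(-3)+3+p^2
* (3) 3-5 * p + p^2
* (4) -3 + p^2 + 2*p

Expanding (-3+p) * (p - 1):
= 3 + p*(-4) + p^2
1) 3 + p*(-4) + p^2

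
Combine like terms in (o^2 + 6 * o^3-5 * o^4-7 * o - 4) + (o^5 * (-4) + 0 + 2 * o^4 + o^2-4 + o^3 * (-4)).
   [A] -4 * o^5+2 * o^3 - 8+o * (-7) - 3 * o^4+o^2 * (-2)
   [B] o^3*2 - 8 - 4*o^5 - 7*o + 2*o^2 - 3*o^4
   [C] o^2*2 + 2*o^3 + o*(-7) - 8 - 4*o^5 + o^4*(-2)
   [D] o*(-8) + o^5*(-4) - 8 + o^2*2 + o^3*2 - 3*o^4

Adding the polynomials and combining like terms:
(o^2 + 6*o^3 - 5*o^4 - 7*o - 4) + (o^5*(-4) + 0 + 2*o^4 + o^2 - 4 + o^3*(-4))
= o^3*2 - 8 - 4*o^5 - 7*o + 2*o^2 - 3*o^4
B) o^3*2 - 8 - 4*o^5 - 7*o + 2*o^2 - 3*o^4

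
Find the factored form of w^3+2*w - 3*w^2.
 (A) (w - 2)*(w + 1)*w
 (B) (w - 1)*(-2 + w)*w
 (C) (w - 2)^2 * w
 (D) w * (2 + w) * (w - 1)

We need to factor w^3+2*w - 3*w^2.
The factored form is (w - 1)*(-2 + w)*w.
B) (w - 1)*(-2 + w)*w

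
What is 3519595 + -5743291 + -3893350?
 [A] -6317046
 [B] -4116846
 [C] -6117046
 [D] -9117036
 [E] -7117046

First: 3519595 + -5743291 = -2223696
Then: -2223696 + -3893350 = -6117046
C) -6117046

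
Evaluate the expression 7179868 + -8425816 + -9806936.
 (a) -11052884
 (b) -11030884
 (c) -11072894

First: 7179868 + -8425816 = -1245948
Then: -1245948 + -9806936 = -11052884
a) -11052884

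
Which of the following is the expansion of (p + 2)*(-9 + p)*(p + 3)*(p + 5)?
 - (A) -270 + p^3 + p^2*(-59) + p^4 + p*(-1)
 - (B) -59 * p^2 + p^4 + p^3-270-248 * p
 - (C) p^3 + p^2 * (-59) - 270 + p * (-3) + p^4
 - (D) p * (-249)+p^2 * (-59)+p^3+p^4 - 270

Expanding (p + 2)*(-9 + p)*(p + 3)*(p + 5):
= p * (-249)+p^2 * (-59)+p^3+p^4 - 270
D) p * (-249)+p^2 * (-59)+p^3+p^4 - 270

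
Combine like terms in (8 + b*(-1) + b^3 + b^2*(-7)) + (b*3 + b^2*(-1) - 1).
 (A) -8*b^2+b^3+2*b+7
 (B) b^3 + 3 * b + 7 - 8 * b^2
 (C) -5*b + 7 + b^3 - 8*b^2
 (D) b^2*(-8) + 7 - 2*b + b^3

Adding the polynomials and combining like terms:
(8 + b*(-1) + b^3 + b^2*(-7)) + (b*3 + b^2*(-1) - 1)
= -8*b^2+b^3+2*b+7
A) -8*b^2+b^3+2*b+7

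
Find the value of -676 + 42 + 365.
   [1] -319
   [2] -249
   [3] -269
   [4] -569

First: -676 + 42 = -634
Then: -634 + 365 = -269
3) -269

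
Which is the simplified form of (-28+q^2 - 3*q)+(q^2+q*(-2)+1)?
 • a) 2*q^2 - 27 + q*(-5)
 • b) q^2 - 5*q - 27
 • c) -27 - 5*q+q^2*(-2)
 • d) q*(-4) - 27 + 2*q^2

Adding the polynomials and combining like terms:
(-28 + q^2 - 3*q) + (q^2 + q*(-2) + 1)
= 2*q^2 - 27 + q*(-5)
a) 2*q^2 - 27 + q*(-5)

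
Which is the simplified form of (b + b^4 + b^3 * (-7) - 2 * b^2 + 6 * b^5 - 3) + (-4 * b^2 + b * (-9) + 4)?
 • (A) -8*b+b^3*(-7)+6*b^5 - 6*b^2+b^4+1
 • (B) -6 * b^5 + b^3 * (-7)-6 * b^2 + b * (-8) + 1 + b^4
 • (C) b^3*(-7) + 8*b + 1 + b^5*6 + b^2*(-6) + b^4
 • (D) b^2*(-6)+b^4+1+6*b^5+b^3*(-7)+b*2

Adding the polynomials and combining like terms:
(b + b^4 + b^3*(-7) - 2*b^2 + 6*b^5 - 3) + (-4*b^2 + b*(-9) + 4)
= -8*b+b^3*(-7)+6*b^5 - 6*b^2+b^4+1
A) -8*b+b^3*(-7)+6*b^5 - 6*b^2+b^4+1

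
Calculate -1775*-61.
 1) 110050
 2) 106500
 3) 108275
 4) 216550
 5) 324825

-1775 * -61 = 108275
3) 108275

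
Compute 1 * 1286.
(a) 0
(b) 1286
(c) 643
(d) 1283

1 * 1286 = 1286
b) 1286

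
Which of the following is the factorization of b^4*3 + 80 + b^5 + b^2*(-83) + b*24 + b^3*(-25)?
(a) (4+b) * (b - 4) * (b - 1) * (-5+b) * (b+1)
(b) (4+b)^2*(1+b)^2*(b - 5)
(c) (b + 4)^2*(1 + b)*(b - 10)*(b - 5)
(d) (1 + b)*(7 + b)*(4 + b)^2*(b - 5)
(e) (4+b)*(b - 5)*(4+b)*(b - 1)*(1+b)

We need to factor b^4*3 + 80 + b^5 + b^2*(-83) + b*24 + b^3*(-25).
The factored form is (4+b)*(b - 5)*(4+b)*(b - 1)*(1+b).
e) (4+b)*(b - 5)*(4+b)*(b - 1)*(1+b)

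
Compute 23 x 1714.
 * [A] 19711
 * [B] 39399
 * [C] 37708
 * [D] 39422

23 * 1714 = 39422
D) 39422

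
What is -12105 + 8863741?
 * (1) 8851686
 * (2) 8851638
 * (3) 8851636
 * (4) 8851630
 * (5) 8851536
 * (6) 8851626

-12105 + 8863741 = 8851636
3) 8851636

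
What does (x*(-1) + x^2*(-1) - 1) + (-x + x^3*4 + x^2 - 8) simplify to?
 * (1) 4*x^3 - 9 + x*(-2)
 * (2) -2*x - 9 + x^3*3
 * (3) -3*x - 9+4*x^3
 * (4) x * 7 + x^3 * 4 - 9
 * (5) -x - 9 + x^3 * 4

Adding the polynomials and combining like terms:
(x*(-1) + x^2*(-1) - 1) + (-x + x^3*4 + x^2 - 8)
= 4*x^3 - 9 + x*(-2)
1) 4*x^3 - 9 + x*(-2)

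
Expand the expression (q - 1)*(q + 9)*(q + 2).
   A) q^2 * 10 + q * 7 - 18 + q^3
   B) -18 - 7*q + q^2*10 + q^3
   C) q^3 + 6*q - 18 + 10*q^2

Expanding (q - 1)*(q + 9)*(q + 2):
= q^2 * 10 + q * 7 - 18 + q^3
A) q^2 * 10 + q * 7 - 18 + q^3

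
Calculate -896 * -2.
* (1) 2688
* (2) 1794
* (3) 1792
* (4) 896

-896 * -2 = 1792
3) 1792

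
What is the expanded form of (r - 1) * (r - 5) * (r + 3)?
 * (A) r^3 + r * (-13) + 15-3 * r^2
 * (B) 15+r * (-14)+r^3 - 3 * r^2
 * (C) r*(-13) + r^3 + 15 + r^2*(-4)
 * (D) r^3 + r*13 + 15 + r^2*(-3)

Expanding (r - 1) * (r - 5) * (r + 3):
= r^3 + r * (-13) + 15-3 * r^2
A) r^3 + r * (-13) + 15-3 * r^2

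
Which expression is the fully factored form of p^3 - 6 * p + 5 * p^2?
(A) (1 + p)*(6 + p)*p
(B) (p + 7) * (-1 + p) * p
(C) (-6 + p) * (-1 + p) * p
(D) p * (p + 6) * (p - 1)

We need to factor p^3 - 6 * p + 5 * p^2.
The factored form is p * (p + 6) * (p - 1).
D) p * (p + 6) * (p - 1)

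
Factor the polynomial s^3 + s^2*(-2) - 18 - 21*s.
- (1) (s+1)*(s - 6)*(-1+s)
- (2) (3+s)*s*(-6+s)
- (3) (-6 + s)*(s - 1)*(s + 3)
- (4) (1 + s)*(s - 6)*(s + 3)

We need to factor s^3 + s^2*(-2) - 18 - 21*s.
The factored form is (1 + s)*(s - 6)*(s + 3).
4) (1 + s)*(s - 6)*(s + 3)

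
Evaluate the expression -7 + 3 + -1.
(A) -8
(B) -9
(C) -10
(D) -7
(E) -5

First: -7 + 3 = -4
Then: -4 + -1 = -5
E) -5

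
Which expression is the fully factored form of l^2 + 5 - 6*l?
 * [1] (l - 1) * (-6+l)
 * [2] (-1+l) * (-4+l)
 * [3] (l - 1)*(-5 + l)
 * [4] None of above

We need to factor l^2 + 5 - 6*l.
The factored form is (l - 1)*(-5 + l).
3) (l - 1)*(-5 + l)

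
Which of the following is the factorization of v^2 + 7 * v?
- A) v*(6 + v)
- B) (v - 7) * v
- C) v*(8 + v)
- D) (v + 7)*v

We need to factor v^2 + 7 * v.
The factored form is (v + 7)*v.
D) (v + 7)*v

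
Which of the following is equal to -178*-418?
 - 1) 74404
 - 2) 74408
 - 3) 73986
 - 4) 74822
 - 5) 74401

-178 * -418 = 74404
1) 74404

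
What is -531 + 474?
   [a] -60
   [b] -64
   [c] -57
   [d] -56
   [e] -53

-531 + 474 = -57
c) -57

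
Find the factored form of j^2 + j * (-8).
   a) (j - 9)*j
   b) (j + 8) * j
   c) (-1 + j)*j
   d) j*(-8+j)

We need to factor j^2 + j * (-8).
The factored form is j*(-8+j).
d) j*(-8+j)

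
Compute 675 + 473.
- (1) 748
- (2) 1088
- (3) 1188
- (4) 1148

675 + 473 = 1148
4) 1148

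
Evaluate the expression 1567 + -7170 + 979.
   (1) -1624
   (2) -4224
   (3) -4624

First: 1567 + -7170 = -5603
Then: -5603 + 979 = -4624
3) -4624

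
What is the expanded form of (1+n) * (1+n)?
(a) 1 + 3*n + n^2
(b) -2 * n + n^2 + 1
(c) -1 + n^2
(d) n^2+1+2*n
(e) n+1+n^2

Expanding (1+n) * (1+n):
= n^2+1+2*n
d) n^2+1+2*n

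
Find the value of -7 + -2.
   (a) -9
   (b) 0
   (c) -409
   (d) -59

-7 + -2 = -9
a) -9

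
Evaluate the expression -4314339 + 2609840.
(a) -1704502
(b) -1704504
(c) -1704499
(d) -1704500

-4314339 + 2609840 = -1704499
c) -1704499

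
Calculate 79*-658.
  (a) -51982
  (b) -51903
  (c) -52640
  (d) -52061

79 * -658 = -51982
a) -51982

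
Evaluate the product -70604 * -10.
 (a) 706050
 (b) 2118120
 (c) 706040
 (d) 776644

-70604 * -10 = 706040
c) 706040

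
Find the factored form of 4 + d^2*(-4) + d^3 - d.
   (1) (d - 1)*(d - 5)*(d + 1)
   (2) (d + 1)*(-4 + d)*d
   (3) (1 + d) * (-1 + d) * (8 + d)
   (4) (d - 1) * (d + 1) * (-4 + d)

We need to factor 4 + d^2*(-4) + d^3 - d.
The factored form is (d - 1) * (d + 1) * (-4 + d).
4) (d - 1) * (d + 1) * (-4 + d)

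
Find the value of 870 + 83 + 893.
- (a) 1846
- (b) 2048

First: 870 + 83 = 953
Then: 953 + 893 = 1846
a) 1846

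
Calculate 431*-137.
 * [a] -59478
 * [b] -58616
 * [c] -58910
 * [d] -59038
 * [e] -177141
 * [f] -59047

431 * -137 = -59047
f) -59047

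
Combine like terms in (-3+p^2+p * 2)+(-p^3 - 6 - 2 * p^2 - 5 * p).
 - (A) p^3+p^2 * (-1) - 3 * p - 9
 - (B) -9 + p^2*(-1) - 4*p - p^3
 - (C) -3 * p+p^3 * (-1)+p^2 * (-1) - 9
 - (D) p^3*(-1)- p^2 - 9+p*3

Adding the polynomials and combining like terms:
(-3 + p^2 + p*2) + (-p^3 - 6 - 2*p^2 - 5*p)
= -3 * p+p^3 * (-1)+p^2 * (-1) - 9
C) -3 * p+p^3 * (-1)+p^2 * (-1) - 9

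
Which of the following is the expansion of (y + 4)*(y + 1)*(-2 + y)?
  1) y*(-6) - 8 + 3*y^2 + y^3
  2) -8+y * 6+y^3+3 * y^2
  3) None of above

Expanding (y + 4)*(y + 1)*(-2 + y):
= y*(-6) - 8 + 3*y^2 + y^3
1) y*(-6) - 8 + 3*y^2 + y^3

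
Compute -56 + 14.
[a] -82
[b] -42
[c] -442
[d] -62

-56 + 14 = -42
b) -42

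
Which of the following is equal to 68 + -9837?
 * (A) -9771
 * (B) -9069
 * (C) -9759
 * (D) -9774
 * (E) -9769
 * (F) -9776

68 + -9837 = -9769
E) -9769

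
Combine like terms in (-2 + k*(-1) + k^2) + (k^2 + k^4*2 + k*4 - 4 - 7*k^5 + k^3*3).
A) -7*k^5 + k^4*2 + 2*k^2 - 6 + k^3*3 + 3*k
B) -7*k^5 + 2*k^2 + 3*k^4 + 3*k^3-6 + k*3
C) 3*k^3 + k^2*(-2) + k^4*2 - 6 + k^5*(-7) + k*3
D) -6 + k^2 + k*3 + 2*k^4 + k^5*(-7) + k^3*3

Adding the polynomials and combining like terms:
(-2 + k*(-1) + k^2) + (k^2 + k^4*2 + k*4 - 4 - 7*k^5 + k^3*3)
= -7*k^5 + k^4*2 + 2*k^2 - 6 + k^3*3 + 3*k
A) -7*k^5 + k^4*2 + 2*k^2 - 6 + k^3*3 + 3*k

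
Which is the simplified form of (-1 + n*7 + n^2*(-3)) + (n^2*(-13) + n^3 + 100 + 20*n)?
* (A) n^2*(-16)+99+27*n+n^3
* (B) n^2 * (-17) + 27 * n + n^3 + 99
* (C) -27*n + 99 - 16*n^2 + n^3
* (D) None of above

Adding the polynomials and combining like terms:
(-1 + n*7 + n^2*(-3)) + (n^2*(-13) + n^3 + 100 + 20*n)
= n^2*(-16)+99+27*n+n^3
A) n^2*(-16)+99+27*n+n^3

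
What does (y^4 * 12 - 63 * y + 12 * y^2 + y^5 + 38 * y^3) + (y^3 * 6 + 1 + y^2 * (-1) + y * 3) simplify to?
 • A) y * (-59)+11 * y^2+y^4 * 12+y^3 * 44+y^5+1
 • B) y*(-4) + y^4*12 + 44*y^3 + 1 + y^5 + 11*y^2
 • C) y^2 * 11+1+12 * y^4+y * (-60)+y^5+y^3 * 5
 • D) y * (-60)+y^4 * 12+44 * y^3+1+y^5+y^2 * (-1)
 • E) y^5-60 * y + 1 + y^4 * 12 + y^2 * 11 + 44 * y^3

Adding the polynomials and combining like terms:
(y^4*12 - 63*y + 12*y^2 + y^5 + 38*y^3) + (y^3*6 + 1 + y^2*(-1) + y*3)
= y^5-60 * y + 1 + y^4 * 12 + y^2 * 11 + 44 * y^3
E) y^5-60 * y + 1 + y^4 * 12 + y^2 * 11 + 44 * y^3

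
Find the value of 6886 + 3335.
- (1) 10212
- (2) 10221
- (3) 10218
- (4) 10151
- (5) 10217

6886 + 3335 = 10221
2) 10221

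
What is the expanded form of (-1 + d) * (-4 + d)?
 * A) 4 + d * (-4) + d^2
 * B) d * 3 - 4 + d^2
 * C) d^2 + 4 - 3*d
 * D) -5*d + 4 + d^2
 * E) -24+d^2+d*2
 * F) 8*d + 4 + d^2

Expanding (-1 + d) * (-4 + d):
= -5*d + 4 + d^2
D) -5*d + 4 + d^2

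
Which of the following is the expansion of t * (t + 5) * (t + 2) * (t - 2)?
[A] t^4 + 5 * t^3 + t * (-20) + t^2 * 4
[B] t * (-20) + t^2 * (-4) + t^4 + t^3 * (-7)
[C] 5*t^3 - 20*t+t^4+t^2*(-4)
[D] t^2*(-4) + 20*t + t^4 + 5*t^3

Expanding t * (t + 5) * (t + 2) * (t - 2):
= 5*t^3 - 20*t+t^4+t^2*(-4)
C) 5*t^3 - 20*t+t^4+t^2*(-4)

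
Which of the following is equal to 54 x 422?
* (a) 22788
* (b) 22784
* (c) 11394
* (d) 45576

54 * 422 = 22788
a) 22788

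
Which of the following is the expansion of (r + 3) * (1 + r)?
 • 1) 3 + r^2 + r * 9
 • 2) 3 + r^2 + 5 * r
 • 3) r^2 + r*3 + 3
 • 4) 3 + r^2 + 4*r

Expanding (r + 3) * (1 + r):
= 3 + r^2 + 4*r
4) 3 + r^2 + 4*r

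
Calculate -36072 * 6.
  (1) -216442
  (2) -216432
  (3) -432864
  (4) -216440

-36072 * 6 = -216432
2) -216432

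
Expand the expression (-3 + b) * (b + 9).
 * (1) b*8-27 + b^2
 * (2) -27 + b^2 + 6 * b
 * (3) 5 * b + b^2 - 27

Expanding (-3 + b) * (b + 9):
= -27 + b^2 + 6 * b
2) -27 + b^2 + 6 * b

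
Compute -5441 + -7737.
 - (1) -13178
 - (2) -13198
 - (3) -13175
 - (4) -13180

-5441 + -7737 = -13178
1) -13178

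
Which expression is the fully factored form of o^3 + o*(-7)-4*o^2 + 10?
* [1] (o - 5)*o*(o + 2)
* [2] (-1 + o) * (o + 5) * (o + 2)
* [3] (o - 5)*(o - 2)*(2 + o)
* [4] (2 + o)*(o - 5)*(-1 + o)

We need to factor o^3 + o*(-7)-4*o^2 + 10.
The factored form is (2 + o)*(o - 5)*(-1 + o).
4) (2 + o)*(o - 5)*(-1 + o)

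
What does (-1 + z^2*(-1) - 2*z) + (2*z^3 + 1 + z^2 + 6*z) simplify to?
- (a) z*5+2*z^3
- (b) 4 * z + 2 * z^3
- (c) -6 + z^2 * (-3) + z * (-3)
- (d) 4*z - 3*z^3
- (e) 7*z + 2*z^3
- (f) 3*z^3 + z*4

Adding the polynomials and combining like terms:
(-1 + z^2*(-1) - 2*z) + (2*z^3 + 1 + z^2 + 6*z)
= 4 * z + 2 * z^3
b) 4 * z + 2 * z^3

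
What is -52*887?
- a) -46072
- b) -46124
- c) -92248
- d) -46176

-52 * 887 = -46124
b) -46124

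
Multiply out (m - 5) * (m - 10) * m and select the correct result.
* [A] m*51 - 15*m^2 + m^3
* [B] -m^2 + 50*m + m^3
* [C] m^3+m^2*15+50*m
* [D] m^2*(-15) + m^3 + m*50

Expanding (m - 5) * (m - 10) * m:
= m^2*(-15) + m^3 + m*50
D) m^2*(-15) + m^3 + m*50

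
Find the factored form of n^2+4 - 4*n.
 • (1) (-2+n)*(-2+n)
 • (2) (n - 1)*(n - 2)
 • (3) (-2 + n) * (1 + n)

We need to factor n^2+4 - 4*n.
The factored form is (-2+n)*(-2+n).
1) (-2+n)*(-2+n)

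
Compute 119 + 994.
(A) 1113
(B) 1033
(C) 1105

119 + 994 = 1113
A) 1113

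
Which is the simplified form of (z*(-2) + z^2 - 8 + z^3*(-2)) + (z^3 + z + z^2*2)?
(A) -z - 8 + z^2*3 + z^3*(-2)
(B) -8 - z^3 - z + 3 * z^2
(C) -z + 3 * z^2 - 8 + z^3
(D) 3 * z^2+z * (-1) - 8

Adding the polynomials and combining like terms:
(z*(-2) + z^2 - 8 + z^3*(-2)) + (z^3 + z + z^2*2)
= -8 - z^3 - z + 3 * z^2
B) -8 - z^3 - z + 3 * z^2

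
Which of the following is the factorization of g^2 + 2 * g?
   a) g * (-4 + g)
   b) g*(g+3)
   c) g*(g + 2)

We need to factor g^2 + 2 * g.
The factored form is g*(g + 2).
c) g*(g + 2)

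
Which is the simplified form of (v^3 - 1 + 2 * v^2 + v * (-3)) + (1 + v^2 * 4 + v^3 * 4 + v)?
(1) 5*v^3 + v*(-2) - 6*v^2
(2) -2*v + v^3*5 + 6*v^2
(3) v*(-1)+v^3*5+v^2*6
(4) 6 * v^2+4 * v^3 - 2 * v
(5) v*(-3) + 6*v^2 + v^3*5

Adding the polynomials and combining like terms:
(v^3 - 1 + 2*v^2 + v*(-3)) + (1 + v^2*4 + v^3*4 + v)
= -2*v + v^3*5 + 6*v^2
2) -2*v + v^3*5 + 6*v^2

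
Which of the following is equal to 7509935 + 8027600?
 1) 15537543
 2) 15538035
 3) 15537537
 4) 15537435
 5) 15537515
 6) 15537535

7509935 + 8027600 = 15537535
6) 15537535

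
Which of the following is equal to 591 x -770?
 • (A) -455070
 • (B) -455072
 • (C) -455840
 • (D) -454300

591 * -770 = -455070
A) -455070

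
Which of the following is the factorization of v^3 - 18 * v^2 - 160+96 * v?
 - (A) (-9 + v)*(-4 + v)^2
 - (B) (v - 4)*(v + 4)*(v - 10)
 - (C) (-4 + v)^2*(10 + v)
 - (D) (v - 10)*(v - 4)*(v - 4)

We need to factor v^3 - 18 * v^2 - 160+96 * v.
The factored form is (v - 10)*(v - 4)*(v - 4).
D) (v - 10)*(v - 4)*(v - 4)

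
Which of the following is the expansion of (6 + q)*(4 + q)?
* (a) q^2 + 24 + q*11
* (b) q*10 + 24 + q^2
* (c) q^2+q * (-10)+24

Expanding (6 + q)*(4 + q):
= q*10 + 24 + q^2
b) q*10 + 24 + q^2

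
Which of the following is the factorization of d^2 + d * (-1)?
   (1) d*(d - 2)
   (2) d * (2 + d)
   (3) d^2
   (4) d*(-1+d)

We need to factor d^2 + d * (-1).
The factored form is d*(-1+d).
4) d*(-1+d)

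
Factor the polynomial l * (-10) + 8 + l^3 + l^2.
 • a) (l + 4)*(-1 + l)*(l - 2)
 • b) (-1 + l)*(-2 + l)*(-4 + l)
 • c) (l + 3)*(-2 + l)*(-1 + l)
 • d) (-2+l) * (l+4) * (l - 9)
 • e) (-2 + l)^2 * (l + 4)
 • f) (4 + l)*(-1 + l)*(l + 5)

We need to factor l * (-10) + 8 + l^3 + l^2.
The factored form is (l + 4)*(-1 + l)*(l - 2).
a) (l + 4)*(-1 + l)*(l - 2)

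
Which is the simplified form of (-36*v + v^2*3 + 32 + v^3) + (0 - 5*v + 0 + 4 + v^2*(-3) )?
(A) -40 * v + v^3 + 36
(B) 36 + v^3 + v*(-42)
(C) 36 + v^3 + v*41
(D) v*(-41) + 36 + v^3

Adding the polynomials and combining like terms:
(-36*v + v^2*3 + 32 + v^3) + (0 - 5*v + 0 + 4 + v^2*(-3))
= v*(-41) + 36 + v^3
D) v*(-41) + 36 + v^3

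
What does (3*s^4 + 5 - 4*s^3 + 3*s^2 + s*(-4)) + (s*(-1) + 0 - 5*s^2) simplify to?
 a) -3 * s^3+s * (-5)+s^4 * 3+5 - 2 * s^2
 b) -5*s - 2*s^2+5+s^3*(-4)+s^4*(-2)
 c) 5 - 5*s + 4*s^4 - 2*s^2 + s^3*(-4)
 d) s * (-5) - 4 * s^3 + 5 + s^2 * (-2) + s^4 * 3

Adding the polynomials and combining like terms:
(3*s^4 + 5 - 4*s^3 + 3*s^2 + s*(-4)) + (s*(-1) + 0 - 5*s^2)
= s * (-5) - 4 * s^3 + 5 + s^2 * (-2) + s^4 * 3
d) s * (-5) - 4 * s^3 + 5 + s^2 * (-2) + s^4 * 3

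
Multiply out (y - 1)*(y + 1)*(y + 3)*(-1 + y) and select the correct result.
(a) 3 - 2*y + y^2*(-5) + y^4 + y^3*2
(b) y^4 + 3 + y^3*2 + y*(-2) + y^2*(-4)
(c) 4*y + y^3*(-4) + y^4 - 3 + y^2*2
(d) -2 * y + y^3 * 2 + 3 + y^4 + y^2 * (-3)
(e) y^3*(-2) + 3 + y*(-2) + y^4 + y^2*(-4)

Expanding (y - 1)*(y + 1)*(y + 3)*(-1 + y):
= y^4 + 3 + y^3*2 + y*(-2) + y^2*(-4)
b) y^4 + 3 + y^3*2 + y*(-2) + y^2*(-4)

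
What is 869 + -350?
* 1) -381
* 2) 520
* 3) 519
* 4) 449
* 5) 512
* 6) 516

869 + -350 = 519
3) 519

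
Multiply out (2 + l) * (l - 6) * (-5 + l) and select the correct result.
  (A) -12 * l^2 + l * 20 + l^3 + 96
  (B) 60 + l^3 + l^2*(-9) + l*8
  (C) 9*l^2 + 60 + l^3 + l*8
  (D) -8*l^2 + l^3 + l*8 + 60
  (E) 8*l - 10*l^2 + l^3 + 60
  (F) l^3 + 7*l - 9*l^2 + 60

Expanding (2 + l) * (l - 6) * (-5 + l):
= 60 + l^3 + l^2*(-9) + l*8
B) 60 + l^3 + l^2*(-9) + l*8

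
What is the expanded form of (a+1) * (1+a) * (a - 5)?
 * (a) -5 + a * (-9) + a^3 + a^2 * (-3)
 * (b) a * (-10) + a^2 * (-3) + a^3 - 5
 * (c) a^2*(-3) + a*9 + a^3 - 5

Expanding (a+1) * (1+a) * (a - 5):
= -5 + a * (-9) + a^3 + a^2 * (-3)
a) -5 + a * (-9) + a^3 + a^2 * (-3)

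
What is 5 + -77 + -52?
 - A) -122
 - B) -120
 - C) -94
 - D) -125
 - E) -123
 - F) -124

First: 5 + -77 = -72
Then: -72 + -52 = -124
F) -124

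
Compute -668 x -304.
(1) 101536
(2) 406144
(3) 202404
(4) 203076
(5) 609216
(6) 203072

-668 * -304 = 203072
6) 203072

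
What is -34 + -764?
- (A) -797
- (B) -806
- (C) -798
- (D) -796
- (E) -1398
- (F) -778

-34 + -764 = -798
C) -798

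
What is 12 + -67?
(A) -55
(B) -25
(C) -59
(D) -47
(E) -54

12 + -67 = -55
A) -55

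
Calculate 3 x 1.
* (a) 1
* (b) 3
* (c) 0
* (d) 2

3 * 1 = 3
b) 3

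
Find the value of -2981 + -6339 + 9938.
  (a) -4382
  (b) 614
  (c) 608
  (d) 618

First: -2981 + -6339 = -9320
Then: -9320 + 9938 = 618
d) 618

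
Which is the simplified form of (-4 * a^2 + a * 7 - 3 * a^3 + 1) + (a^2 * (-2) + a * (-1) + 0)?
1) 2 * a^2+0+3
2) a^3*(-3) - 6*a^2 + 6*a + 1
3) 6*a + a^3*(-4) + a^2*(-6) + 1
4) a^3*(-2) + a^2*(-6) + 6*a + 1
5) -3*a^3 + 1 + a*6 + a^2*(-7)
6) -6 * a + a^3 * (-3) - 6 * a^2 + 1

Adding the polynomials and combining like terms:
(-4*a^2 + a*7 - 3*a^3 + 1) + (a^2*(-2) + a*(-1) + 0)
= a^3*(-3) - 6*a^2 + 6*a + 1
2) a^3*(-3) - 6*a^2 + 6*a + 1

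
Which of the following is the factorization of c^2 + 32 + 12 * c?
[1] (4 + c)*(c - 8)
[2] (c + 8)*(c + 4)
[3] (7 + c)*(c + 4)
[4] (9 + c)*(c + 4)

We need to factor c^2 + 32 + 12 * c.
The factored form is (c + 8)*(c + 4).
2) (c + 8)*(c + 4)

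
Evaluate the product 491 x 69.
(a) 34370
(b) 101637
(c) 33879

491 * 69 = 33879
c) 33879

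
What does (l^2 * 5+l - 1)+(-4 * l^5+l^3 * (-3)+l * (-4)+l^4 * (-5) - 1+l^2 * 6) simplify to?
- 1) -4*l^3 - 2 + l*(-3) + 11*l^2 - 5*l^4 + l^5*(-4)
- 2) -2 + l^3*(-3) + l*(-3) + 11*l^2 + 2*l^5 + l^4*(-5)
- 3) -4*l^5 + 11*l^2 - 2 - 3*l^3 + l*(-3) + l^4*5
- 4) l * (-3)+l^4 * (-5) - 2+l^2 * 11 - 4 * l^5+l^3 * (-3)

Adding the polynomials and combining like terms:
(l^2*5 + l - 1) + (-4*l^5 + l^3*(-3) + l*(-4) + l^4*(-5) - 1 + l^2*6)
= l * (-3)+l^4 * (-5) - 2+l^2 * 11 - 4 * l^5+l^3 * (-3)
4) l * (-3)+l^4 * (-5) - 2+l^2 * 11 - 4 * l^5+l^3 * (-3)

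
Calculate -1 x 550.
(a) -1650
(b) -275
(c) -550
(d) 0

-1 * 550 = -550
c) -550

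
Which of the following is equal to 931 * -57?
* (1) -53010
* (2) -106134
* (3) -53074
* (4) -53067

931 * -57 = -53067
4) -53067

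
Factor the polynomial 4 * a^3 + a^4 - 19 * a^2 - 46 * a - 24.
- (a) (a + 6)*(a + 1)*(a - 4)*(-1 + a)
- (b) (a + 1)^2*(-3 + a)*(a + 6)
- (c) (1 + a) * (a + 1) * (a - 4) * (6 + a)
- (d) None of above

We need to factor 4 * a^3 + a^4 - 19 * a^2 - 46 * a - 24.
The factored form is (1 + a) * (a + 1) * (a - 4) * (6 + a).
c) (1 + a) * (a + 1) * (a - 4) * (6 + a)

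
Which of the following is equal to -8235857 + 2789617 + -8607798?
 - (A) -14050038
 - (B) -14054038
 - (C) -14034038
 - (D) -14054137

First: -8235857 + 2789617 = -5446240
Then: -5446240 + -8607798 = -14054038
B) -14054038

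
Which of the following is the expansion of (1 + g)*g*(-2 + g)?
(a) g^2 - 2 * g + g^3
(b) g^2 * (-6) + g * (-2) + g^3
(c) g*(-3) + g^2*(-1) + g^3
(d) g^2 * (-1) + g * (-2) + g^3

Expanding (1 + g)*g*(-2 + g):
= g^2 * (-1) + g * (-2) + g^3
d) g^2 * (-1) + g * (-2) + g^3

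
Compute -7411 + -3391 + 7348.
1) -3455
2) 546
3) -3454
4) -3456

First: -7411 + -3391 = -10802
Then: -10802 + 7348 = -3454
3) -3454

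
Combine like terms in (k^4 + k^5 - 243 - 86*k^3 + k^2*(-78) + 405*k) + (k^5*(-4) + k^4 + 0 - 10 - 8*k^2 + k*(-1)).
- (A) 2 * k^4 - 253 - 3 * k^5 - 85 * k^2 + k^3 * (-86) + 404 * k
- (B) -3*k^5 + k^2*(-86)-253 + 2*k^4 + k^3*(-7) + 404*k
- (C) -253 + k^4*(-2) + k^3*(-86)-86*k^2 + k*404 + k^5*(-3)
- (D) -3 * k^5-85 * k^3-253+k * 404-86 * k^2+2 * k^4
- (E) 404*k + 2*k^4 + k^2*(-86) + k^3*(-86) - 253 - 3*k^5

Adding the polynomials and combining like terms:
(k^4 + k^5 - 243 - 86*k^3 + k^2*(-78) + 405*k) + (k^5*(-4) + k^4 + 0 - 10 - 8*k^2 + k*(-1))
= 404*k + 2*k^4 + k^2*(-86) + k^3*(-86) - 253 - 3*k^5
E) 404*k + 2*k^4 + k^2*(-86) + k^3*(-86) - 253 - 3*k^5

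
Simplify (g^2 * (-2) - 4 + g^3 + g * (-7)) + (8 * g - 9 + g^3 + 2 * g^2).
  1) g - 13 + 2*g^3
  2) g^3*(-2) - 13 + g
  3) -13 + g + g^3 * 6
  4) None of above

Adding the polynomials and combining like terms:
(g^2*(-2) - 4 + g^3 + g*(-7)) + (8*g - 9 + g^3 + 2*g^2)
= g - 13 + 2*g^3
1) g - 13 + 2*g^3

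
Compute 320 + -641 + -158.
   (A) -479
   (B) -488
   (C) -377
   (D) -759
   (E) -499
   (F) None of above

First: 320 + -641 = -321
Then: -321 + -158 = -479
A) -479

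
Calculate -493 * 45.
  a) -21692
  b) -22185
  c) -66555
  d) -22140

-493 * 45 = -22185
b) -22185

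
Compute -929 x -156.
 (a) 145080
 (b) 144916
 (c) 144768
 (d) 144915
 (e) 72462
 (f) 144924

-929 * -156 = 144924
f) 144924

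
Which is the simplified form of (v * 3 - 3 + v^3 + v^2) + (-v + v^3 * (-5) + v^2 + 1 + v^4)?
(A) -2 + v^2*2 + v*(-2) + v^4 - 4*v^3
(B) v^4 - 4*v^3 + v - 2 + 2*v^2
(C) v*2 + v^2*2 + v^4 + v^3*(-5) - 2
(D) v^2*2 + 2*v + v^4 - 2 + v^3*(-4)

Adding the polynomials and combining like terms:
(v*3 - 3 + v^3 + v^2) + (-v + v^3*(-5) + v^2 + 1 + v^4)
= v^2*2 + 2*v + v^4 - 2 + v^3*(-4)
D) v^2*2 + 2*v + v^4 - 2 + v^3*(-4)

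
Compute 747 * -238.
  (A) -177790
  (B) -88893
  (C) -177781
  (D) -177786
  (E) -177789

747 * -238 = -177786
D) -177786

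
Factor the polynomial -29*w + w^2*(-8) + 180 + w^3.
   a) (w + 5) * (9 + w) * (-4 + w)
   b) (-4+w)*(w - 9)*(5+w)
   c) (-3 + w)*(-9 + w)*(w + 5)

We need to factor -29*w + w^2*(-8) + 180 + w^3.
The factored form is (-4+w)*(w - 9)*(5+w).
b) (-4+w)*(w - 9)*(5+w)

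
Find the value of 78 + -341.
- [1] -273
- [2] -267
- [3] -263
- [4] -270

78 + -341 = -263
3) -263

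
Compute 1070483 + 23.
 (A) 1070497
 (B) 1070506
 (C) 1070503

1070483 + 23 = 1070506
B) 1070506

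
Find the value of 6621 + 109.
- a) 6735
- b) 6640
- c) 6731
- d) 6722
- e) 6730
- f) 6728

6621 + 109 = 6730
e) 6730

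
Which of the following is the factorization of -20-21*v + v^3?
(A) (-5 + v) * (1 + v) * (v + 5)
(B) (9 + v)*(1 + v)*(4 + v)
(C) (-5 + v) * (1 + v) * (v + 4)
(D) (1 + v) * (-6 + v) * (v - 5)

We need to factor -20-21*v + v^3.
The factored form is (-5 + v) * (1 + v) * (v + 4).
C) (-5 + v) * (1 + v) * (v + 4)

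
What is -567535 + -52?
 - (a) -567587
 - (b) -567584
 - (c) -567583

-567535 + -52 = -567587
a) -567587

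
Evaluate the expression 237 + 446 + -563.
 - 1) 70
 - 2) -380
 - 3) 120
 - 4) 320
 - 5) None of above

First: 237 + 446 = 683
Then: 683 + -563 = 120
3) 120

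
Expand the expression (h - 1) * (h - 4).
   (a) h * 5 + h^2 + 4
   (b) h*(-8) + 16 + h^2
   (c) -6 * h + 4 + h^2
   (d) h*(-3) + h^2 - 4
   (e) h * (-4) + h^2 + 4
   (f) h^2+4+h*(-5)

Expanding (h - 1) * (h - 4):
= h^2+4+h*(-5)
f) h^2+4+h*(-5)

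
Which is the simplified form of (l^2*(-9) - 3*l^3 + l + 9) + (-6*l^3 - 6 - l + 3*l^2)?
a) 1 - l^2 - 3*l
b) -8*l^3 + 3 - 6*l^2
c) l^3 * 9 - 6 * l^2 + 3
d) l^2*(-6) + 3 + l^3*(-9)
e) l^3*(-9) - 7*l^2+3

Adding the polynomials and combining like terms:
(l^2*(-9) - 3*l^3 + l + 9) + (-6*l^3 - 6 - l + 3*l^2)
= l^2*(-6) + 3 + l^3*(-9)
d) l^2*(-6) + 3 + l^3*(-9)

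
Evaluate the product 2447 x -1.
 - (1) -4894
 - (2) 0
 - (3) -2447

2447 * -1 = -2447
3) -2447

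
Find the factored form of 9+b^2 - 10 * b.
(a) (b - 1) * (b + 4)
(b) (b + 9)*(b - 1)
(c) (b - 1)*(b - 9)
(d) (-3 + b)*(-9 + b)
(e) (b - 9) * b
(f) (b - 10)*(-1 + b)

We need to factor 9+b^2 - 10 * b.
The factored form is (b - 1)*(b - 9).
c) (b - 1)*(b - 9)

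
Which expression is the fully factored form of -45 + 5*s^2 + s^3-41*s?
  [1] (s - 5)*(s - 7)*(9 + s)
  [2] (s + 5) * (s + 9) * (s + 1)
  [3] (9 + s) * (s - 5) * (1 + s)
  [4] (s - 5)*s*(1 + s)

We need to factor -45 + 5*s^2 + s^3-41*s.
The factored form is (9 + s) * (s - 5) * (1 + s).
3) (9 + s) * (s - 5) * (1 + s)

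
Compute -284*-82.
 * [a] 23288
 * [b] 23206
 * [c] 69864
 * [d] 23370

-284 * -82 = 23288
a) 23288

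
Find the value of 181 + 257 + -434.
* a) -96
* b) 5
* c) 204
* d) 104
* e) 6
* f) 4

First: 181 + 257 = 438
Then: 438 + -434 = 4
f) 4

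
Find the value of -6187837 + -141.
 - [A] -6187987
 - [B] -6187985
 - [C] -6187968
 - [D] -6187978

-6187837 + -141 = -6187978
D) -6187978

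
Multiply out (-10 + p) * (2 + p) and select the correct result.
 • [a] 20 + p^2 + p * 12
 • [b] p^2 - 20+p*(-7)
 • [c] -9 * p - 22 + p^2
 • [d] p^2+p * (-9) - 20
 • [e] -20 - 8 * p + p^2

Expanding (-10 + p) * (2 + p):
= -20 - 8 * p + p^2
e) -20 - 8 * p + p^2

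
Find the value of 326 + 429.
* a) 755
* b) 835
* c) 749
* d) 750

326 + 429 = 755
a) 755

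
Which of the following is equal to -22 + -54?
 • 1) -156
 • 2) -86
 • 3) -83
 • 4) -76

-22 + -54 = -76
4) -76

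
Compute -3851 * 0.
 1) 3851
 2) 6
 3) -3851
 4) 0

-3851 * 0 = 0
4) 0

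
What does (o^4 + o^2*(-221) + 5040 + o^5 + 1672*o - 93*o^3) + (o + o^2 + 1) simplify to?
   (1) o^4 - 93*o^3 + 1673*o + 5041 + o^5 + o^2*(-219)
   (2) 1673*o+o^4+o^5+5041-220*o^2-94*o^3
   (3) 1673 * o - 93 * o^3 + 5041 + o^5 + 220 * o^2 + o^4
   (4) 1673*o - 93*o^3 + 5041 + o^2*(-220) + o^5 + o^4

Adding the polynomials and combining like terms:
(o^4 + o^2*(-221) + 5040 + o^5 + 1672*o - 93*o^3) + (o + o^2 + 1)
= 1673*o - 93*o^3 + 5041 + o^2*(-220) + o^5 + o^4
4) 1673*o - 93*o^3 + 5041 + o^2*(-220) + o^5 + o^4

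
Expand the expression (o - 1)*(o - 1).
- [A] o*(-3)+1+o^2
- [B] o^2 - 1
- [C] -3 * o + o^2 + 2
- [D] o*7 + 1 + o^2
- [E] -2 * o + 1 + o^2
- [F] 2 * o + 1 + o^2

Expanding (o - 1)*(o - 1):
= -2 * o + 1 + o^2
E) -2 * o + 1 + o^2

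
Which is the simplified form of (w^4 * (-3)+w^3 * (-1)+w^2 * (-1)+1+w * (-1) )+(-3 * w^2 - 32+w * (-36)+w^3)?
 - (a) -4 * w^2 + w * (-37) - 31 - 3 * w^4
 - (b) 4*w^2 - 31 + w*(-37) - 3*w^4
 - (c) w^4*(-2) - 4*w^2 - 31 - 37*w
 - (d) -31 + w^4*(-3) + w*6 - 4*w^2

Adding the polynomials and combining like terms:
(w^4*(-3) + w^3*(-1) + w^2*(-1) + 1 + w*(-1)) + (-3*w^2 - 32 + w*(-36) + w^3)
= -4 * w^2 + w * (-37) - 31 - 3 * w^4
a) -4 * w^2 + w * (-37) - 31 - 3 * w^4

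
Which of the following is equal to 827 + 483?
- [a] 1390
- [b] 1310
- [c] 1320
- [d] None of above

827 + 483 = 1310
b) 1310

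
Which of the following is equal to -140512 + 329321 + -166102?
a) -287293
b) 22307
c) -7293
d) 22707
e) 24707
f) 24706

First: -140512 + 329321 = 188809
Then: 188809 + -166102 = 22707
d) 22707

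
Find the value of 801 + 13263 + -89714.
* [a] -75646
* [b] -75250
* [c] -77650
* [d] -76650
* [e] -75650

First: 801 + 13263 = 14064
Then: 14064 + -89714 = -75650
e) -75650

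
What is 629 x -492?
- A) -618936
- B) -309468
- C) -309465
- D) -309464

629 * -492 = -309468
B) -309468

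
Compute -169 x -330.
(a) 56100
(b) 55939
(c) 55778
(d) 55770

-169 * -330 = 55770
d) 55770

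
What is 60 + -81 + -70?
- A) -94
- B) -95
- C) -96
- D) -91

First: 60 + -81 = -21
Then: -21 + -70 = -91
D) -91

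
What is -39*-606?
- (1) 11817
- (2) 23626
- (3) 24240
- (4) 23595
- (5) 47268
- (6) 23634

-39 * -606 = 23634
6) 23634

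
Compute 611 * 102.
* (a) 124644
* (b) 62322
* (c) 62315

611 * 102 = 62322
b) 62322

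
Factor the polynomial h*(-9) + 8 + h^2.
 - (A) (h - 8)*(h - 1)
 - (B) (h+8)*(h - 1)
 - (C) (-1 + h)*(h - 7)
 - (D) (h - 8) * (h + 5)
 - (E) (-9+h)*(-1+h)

We need to factor h*(-9) + 8 + h^2.
The factored form is (h - 8)*(h - 1).
A) (h - 8)*(h - 1)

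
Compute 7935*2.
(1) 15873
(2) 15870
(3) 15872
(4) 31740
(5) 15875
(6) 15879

7935 * 2 = 15870
2) 15870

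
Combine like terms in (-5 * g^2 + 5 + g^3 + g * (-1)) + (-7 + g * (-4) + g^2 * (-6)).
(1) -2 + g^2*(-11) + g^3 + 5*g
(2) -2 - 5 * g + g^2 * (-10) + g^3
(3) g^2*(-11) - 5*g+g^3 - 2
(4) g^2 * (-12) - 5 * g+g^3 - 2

Adding the polynomials and combining like terms:
(-5*g^2 + 5 + g^3 + g*(-1)) + (-7 + g*(-4) + g^2*(-6))
= g^2*(-11) - 5*g+g^3 - 2
3) g^2*(-11) - 5*g+g^3 - 2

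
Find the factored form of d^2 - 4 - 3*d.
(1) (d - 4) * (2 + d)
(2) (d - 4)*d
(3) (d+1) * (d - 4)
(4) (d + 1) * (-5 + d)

We need to factor d^2 - 4 - 3*d.
The factored form is (d+1) * (d - 4).
3) (d+1) * (d - 4)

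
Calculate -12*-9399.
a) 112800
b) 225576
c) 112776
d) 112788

-12 * -9399 = 112788
d) 112788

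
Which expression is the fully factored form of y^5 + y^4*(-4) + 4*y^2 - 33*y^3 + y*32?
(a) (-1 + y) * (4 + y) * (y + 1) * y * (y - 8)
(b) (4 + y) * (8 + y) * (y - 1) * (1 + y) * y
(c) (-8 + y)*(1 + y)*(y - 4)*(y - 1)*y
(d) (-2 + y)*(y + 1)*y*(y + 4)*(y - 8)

We need to factor y^5 + y^4*(-4) + 4*y^2 - 33*y^3 + y*32.
The factored form is (-1 + y) * (4 + y) * (y + 1) * y * (y - 8).
a) (-1 + y) * (4 + y) * (y + 1) * y * (y - 8)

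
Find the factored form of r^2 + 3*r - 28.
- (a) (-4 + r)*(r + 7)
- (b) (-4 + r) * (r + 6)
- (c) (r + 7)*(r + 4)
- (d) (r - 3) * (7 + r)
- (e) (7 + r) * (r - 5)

We need to factor r^2 + 3*r - 28.
The factored form is (-4 + r)*(r + 7).
a) (-4 + r)*(r + 7)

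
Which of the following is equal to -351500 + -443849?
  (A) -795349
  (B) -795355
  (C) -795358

-351500 + -443849 = -795349
A) -795349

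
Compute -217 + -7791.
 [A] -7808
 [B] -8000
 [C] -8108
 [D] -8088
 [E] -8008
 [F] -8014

-217 + -7791 = -8008
E) -8008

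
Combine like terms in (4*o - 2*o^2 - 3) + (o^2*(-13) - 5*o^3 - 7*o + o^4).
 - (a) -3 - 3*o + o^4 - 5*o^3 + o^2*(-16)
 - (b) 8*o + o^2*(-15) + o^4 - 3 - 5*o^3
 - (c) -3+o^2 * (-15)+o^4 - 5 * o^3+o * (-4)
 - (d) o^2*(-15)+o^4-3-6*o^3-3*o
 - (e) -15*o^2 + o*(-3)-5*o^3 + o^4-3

Adding the polynomials and combining like terms:
(4*o - 2*o^2 - 3) + (o^2*(-13) - 5*o^3 - 7*o + o^4)
= -15*o^2 + o*(-3)-5*o^3 + o^4-3
e) -15*o^2 + o*(-3)-5*o^3 + o^4-3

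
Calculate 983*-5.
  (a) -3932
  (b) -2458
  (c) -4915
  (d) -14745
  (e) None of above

983 * -5 = -4915
c) -4915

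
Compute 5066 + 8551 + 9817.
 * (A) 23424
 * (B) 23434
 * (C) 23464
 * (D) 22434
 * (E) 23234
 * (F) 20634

First: 5066 + 8551 = 13617
Then: 13617 + 9817 = 23434
B) 23434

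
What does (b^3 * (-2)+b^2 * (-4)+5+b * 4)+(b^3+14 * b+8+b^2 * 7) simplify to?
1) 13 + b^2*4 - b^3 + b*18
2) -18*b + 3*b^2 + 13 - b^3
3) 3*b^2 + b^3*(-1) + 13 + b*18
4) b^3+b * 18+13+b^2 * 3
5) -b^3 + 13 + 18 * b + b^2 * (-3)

Adding the polynomials and combining like terms:
(b^3*(-2) + b^2*(-4) + 5 + b*4) + (b^3 + 14*b + 8 + b^2*7)
= 3*b^2 + b^3*(-1) + 13 + b*18
3) 3*b^2 + b^3*(-1) + 13 + b*18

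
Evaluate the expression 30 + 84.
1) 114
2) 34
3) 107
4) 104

30 + 84 = 114
1) 114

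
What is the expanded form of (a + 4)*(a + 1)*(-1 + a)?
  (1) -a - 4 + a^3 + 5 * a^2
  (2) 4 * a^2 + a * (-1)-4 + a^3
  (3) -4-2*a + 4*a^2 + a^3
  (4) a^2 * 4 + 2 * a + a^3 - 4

Expanding (a + 4)*(a + 1)*(-1 + a):
= 4 * a^2 + a * (-1)-4 + a^3
2) 4 * a^2 + a * (-1)-4 + a^3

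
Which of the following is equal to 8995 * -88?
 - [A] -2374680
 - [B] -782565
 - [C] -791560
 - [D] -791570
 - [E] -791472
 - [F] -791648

8995 * -88 = -791560
C) -791560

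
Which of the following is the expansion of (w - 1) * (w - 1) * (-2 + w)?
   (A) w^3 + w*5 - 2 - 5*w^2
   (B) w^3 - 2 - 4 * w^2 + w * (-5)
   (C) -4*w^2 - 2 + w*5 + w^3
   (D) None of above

Expanding (w - 1) * (w - 1) * (-2 + w):
= -4*w^2 - 2 + w*5 + w^3
C) -4*w^2 - 2 + w*5 + w^3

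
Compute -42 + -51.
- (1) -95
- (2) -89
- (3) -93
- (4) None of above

-42 + -51 = -93
3) -93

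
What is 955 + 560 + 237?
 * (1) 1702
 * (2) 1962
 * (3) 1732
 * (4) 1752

First: 955 + 560 = 1515
Then: 1515 + 237 = 1752
4) 1752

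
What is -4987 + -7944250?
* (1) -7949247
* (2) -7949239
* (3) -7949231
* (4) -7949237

-4987 + -7944250 = -7949237
4) -7949237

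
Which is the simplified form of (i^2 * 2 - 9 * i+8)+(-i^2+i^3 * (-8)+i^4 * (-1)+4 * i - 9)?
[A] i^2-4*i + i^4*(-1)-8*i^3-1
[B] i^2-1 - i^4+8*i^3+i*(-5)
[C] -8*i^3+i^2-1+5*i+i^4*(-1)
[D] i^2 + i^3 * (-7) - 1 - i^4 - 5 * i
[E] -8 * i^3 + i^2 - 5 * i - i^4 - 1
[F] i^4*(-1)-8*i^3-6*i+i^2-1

Adding the polynomials and combining like terms:
(i^2*2 - 9*i + 8) + (-i^2 + i^3*(-8) + i^4*(-1) + 4*i - 9)
= -8 * i^3 + i^2 - 5 * i - i^4 - 1
E) -8 * i^3 + i^2 - 5 * i - i^4 - 1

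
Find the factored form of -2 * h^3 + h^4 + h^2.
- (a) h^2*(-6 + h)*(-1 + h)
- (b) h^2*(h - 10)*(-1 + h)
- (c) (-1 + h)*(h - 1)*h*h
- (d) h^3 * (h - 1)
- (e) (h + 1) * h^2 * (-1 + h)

We need to factor -2 * h^3 + h^4 + h^2.
The factored form is (-1 + h)*(h - 1)*h*h.
c) (-1 + h)*(h - 1)*h*h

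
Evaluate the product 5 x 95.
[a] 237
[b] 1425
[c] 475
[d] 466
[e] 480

5 * 95 = 475
c) 475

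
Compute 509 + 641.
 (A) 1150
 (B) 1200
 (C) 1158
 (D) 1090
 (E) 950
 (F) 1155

509 + 641 = 1150
A) 1150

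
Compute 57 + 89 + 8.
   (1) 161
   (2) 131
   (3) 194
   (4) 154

First: 57 + 89 = 146
Then: 146 + 8 = 154
4) 154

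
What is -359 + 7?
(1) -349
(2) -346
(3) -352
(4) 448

-359 + 7 = -352
3) -352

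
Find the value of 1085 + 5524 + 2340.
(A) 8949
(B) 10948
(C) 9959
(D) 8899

First: 1085 + 5524 = 6609
Then: 6609 + 2340 = 8949
A) 8949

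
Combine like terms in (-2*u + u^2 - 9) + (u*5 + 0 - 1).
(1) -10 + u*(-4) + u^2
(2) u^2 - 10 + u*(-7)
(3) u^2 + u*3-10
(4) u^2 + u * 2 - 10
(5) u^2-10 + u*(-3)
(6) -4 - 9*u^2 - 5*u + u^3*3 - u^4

Adding the polynomials and combining like terms:
(-2*u + u^2 - 9) + (u*5 + 0 - 1)
= u^2 + u*3-10
3) u^2 + u*3-10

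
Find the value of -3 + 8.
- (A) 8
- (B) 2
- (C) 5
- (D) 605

-3 + 8 = 5
C) 5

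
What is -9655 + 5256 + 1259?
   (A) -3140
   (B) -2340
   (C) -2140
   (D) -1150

First: -9655 + 5256 = -4399
Then: -4399 + 1259 = -3140
A) -3140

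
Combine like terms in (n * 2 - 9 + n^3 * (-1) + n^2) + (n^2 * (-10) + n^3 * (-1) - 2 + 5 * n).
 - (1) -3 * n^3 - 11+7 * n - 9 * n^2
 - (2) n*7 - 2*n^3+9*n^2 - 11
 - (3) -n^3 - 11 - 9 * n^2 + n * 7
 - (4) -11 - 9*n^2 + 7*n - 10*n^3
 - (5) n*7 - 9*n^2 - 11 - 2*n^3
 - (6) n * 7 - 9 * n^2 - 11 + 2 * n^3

Adding the polynomials and combining like terms:
(n*2 - 9 + n^3*(-1) + n^2) + (n^2*(-10) + n^3*(-1) - 2 + 5*n)
= n*7 - 9*n^2 - 11 - 2*n^3
5) n*7 - 9*n^2 - 11 - 2*n^3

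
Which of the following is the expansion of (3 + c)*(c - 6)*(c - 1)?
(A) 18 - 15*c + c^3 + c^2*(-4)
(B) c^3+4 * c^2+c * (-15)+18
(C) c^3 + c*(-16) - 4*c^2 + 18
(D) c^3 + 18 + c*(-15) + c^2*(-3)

Expanding (3 + c)*(c - 6)*(c - 1):
= 18 - 15*c + c^3 + c^2*(-4)
A) 18 - 15*c + c^3 + c^2*(-4)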